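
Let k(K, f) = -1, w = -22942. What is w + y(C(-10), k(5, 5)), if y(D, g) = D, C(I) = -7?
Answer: -22949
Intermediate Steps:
w + y(C(-10), k(5, 5)) = -22942 - 7 = -22949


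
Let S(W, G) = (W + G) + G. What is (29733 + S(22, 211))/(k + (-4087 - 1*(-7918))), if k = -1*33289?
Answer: -30177/29458 ≈ -1.0244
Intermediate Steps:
S(W, G) = W + 2*G (S(W, G) = (G + W) + G = W + 2*G)
k = -33289
(29733 + S(22, 211))/(k + (-4087 - 1*(-7918))) = (29733 + (22 + 2*211))/(-33289 + (-4087 - 1*(-7918))) = (29733 + (22 + 422))/(-33289 + (-4087 + 7918)) = (29733 + 444)/(-33289 + 3831) = 30177/(-29458) = 30177*(-1/29458) = -30177/29458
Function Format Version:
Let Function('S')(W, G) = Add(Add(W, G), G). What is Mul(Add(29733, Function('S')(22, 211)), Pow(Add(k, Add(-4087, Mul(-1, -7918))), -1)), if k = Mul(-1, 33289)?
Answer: Rational(-30177, 29458) ≈ -1.0244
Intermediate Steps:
Function('S')(W, G) = Add(W, Mul(2, G)) (Function('S')(W, G) = Add(Add(G, W), G) = Add(W, Mul(2, G)))
k = -33289
Mul(Add(29733, Function('S')(22, 211)), Pow(Add(k, Add(-4087, Mul(-1, -7918))), -1)) = Mul(Add(29733, Add(22, Mul(2, 211))), Pow(Add(-33289, Add(-4087, Mul(-1, -7918))), -1)) = Mul(Add(29733, Add(22, 422)), Pow(Add(-33289, Add(-4087, 7918)), -1)) = Mul(Add(29733, 444), Pow(Add(-33289, 3831), -1)) = Mul(30177, Pow(-29458, -1)) = Mul(30177, Rational(-1, 29458)) = Rational(-30177, 29458)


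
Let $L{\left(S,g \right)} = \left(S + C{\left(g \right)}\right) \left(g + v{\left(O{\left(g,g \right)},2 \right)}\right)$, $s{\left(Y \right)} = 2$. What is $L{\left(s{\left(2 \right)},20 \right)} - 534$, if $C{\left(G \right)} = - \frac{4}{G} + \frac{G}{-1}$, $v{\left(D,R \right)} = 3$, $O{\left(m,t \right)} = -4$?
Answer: $- \frac{4763}{5} \approx -952.6$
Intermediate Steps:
$C{\left(G \right)} = - G - \frac{4}{G}$ ($C{\left(G \right)} = - \frac{4}{G} + G \left(-1\right) = - \frac{4}{G} - G = - G - \frac{4}{G}$)
$L{\left(S,g \right)} = \left(3 + g\right) \left(S - g - \frac{4}{g}\right)$ ($L{\left(S,g \right)} = \left(S - \left(g + \frac{4}{g}\right)\right) \left(g + 3\right) = \left(S - g - \frac{4}{g}\right) \left(3 + g\right) = \left(3 + g\right) \left(S - g - \frac{4}{g}\right)$)
$L{\left(s{\left(2 \right)},20 \right)} - 534 = \left(-4 - 20^{2} - \frac{12}{20} - 60 + 3 \cdot 2 + 2 \cdot 20\right) - 534 = \left(-4 - 400 - \frac{3}{5} - 60 + 6 + 40\right) - 534 = - \frac{2093}{5} - 534 = - \frac{4763}{5}$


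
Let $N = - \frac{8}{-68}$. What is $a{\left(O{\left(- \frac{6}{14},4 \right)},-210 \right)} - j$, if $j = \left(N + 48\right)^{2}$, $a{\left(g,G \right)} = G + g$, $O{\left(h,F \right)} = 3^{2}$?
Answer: $- \frac{727213}{289} \approx -2516.3$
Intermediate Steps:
$N = \frac{2}{17}$ ($N = \left(-8\right) \left(- \frac{1}{68}\right) = \frac{2}{17} \approx 0.11765$)
$O{\left(h,F \right)} = 9$
$j = \frac{669124}{289}$ ($j = \left(\frac{2}{17} + 48\right)^{2} = \left(\frac{818}{17}\right)^{2} = \frac{669124}{289} \approx 2315.3$)
$a{\left(O{\left(- \frac{6}{14},4 \right)},-210 \right)} - j = \left(-210 + 9\right) - \frac{669124}{289} = -201 - \frac{669124}{289} = - \frac{727213}{289}$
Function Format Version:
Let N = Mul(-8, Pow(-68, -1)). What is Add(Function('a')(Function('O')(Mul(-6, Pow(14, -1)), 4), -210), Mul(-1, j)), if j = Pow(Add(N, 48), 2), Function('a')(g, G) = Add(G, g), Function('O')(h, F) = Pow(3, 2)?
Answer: Rational(-727213, 289) ≈ -2516.3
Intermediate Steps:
N = Rational(2, 17) (N = Mul(-8, Rational(-1, 68)) = Rational(2, 17) ≈ 0.11765)
Function('O')(h, F) = 9
j = Rational(669124, 289) (j = Pow(Add(Rational(2, 17), 48), 2) = Pow(Rational(818, 17), 2) = Rational(669124, 289) ≈ 2315.3)
Add(Function('a')(Function('O')(Mul(-6, Pow(14, -1)), 4), -210), Mul(-1, j)) = Add(Add(-210, 9), Mul(-1, Rational(669124, 289))) = Add(-201, Rational(-669124, 289)) = Rational(-727213, 289)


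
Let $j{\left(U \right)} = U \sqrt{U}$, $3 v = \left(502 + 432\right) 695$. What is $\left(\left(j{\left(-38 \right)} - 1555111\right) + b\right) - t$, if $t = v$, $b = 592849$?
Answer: $- \frac{3535916}{3} - 38 i \sqrt{38} \approx -1.1786 \cdot 10^{6} - 234.25 i$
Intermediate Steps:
$v = \frac{649130}{3}$ ($v = \frac{\left(502 + 432\right) 695}{3} = \frac{934 \cdot 695}{3} = \frac{1}{3} \cdot 649130 = \frac{649130}{3} \approx 2.1638 \cdot 10^{5}$)
$j{\left(U \right)} = U^{\frac{3}{2}}$
$t = \frac{649130}{3} \approx 2.1638 \cdot 10^{5}$
$\left(\left(j{\left(-38 \right)} - 1555111\right) + b\right) - t = \left(\left(\left(-38\right)^{\frac{3}{2}} - 1555111\right) + 592849\right) - \frac{649130}{3} = \left(\left(- 38 i \sqrt{38} - 1555111\right) + 592849\right) - \frac{649130}{3} = \left(\left(-1555111 - 38 i \sqrt{38}\right) + 592849\right) - \frac{649130}{3} = \left(-962262 - 38 i \sqrt{38}\right) - \frac{649130}{3} = - \frac{3535916}{3} - 38 i \sqrt{38}$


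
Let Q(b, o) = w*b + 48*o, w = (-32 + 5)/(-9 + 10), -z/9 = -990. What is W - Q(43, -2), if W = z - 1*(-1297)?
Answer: 11464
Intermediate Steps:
z = 8910 (z = -9*(-990) = 8910)
w = -27 (w = -27/1 = -27*1 = -27)
W = 10207 (W = 8910 - 1*(-1297) = 8910 + 1297 = 10207)
Q(b, o) = -27*b + 48*o
W - Q(43, -2) = 10207 - (-27*43 + 48*(-2)) = 10207 - (-1161 - 96) = 10207 - 1*(-1257) = 10207 + 1257 = 11464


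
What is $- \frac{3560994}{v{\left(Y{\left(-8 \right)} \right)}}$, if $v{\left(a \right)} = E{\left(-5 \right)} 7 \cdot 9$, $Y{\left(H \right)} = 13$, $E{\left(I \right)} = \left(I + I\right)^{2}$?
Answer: $- \frac{197833}{350} \approx -565.24$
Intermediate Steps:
$E{\left(I \right)} = 4 I^{2}$ ($E{\left(I \right)} = \left(2 I\right)^{2} = 4 I^{2}$)
$v{\left(a \right)} = 6300$ ($v{\left(a \right)} = 4 \left(-5\right)^{2} \cdot 7 \cdot 9 = 4 \cdot 25 \cdot 7 \cdot 9 = 100 \cdot 7 \cdot 9 = 700 \cdot 9 = 6300$)
$- \frac{3560994}{v{\left(Y{\left(-8 \right)} \right)}} = - \frac{3560994}{6300} = \left(-3560994\right) \frac{1}{6300} = - \frac{197833}{350}$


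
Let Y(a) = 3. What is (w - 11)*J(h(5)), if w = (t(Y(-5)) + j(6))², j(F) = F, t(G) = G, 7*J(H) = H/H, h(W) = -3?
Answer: 10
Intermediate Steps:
J(H) = ⅐ (J(H) = (H/H)/7 = (⅐)*1 = ⅐)
w = 81 (w = (3 + 6)² = 9² = 81)
(w - 11)*J(h(5)) = (81 - 11)*(⅐) = 70*(⅐) = 10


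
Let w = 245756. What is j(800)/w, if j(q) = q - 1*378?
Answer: 211/122878 ≈ 0.0017172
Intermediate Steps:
j(q) = -378 + q (j(q) = q - 378 = -378 + q)
j(800)/w = (-378 + 800)/245756 = 422*(1/245756) = 211/122878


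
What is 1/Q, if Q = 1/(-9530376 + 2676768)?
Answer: -6853608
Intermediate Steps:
Q = -1/6853608 (Q = 1/(-6853608) = -1/6853608 ≈ -1.4591e-7)
1/Q = 1/(-1/6853608) = -6853608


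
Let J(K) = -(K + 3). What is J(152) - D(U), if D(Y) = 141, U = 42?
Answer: -296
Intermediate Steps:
J(K) = -3 - K (J(K) = -(3 + K) = -3 - K)
J(152) - D(U) = (-3 - 1*152) - 1*141 = (-3 - 152) - 141 = -155 - 141 = -296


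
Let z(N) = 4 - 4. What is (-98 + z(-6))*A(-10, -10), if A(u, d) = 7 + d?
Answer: 294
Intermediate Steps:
z(N) = 0
(-98 + z(-6))*A(-10, -10) = (-98 + 0)*(7 - 10) = -98*(-3) = 294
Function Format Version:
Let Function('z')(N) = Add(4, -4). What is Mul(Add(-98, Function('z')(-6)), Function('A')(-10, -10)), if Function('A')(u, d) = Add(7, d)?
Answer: 294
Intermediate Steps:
Function('z')(N) = 0
Mul(Add(-98, Function('z')(-6)), Function('A')(-10, -10)) = Mul(Add(-98, 0), Add(7, -10)) = Mul(-98, -3) = 294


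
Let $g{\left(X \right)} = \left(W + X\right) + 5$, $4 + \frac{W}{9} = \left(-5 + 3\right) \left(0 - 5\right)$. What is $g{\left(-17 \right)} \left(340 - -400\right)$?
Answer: $31080$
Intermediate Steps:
$W = 54$ ($W = -36 + 9 \left(-5 + 3\right) \left(0 - 5\right) = -36 + 9 \left(\left(-2\right) \left(-5\right)\right) = -36 + 9 \cdot 10 = -36 + 90 = 54$)
$g{\left(X \right)} = 59 + X$ ($g{\left(X \right)} = \left(54 + X\right) + 5 = 59 + X$)
$g{\left(-17 \right)} \left(340 - -400\right) = \left(59 - 17\right) \left(340 - -400\right) = 42 \left(340 + 400\right) = 42 \cdot 740 = 31080$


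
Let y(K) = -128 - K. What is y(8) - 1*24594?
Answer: -24730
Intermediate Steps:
y(8) - 1*24594 = (-128 - 1*8) - 1*24594 = (-128 - 8) - 24594 = -136 - 24594 = -24730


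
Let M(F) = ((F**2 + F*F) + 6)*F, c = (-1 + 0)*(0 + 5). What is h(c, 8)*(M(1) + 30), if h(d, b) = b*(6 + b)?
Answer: 4256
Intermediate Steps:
c = -5 (c = -1*5 = -5)
M(F) = F*(6 + 2*F**2) (M(F) = ((F**2 + F**2) + 6)*F = (2*F**2 + 6)*F = (6 + 2*F**2)*F = F*(6 + 2*F**2))
h(c, 8)*(M(1) + 30) = (8*(6 + 8))*(2*1*(3 + 1**2) + 30) = (8*14)*(2*1*(3 + 1) + 30) = 112*(2*1*4 + 30) = 112*(8 + 30) = 112*38 = 4256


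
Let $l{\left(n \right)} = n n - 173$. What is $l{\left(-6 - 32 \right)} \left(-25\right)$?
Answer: $-31775$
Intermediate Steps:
$l{\left(n \right)} = -173 + n^{2}$ ($l{\left(n \right)} = n^{2} - 173 = -173 + n^{2}$)
$l{\left(-6 - 32 \right)} \left(-25\right) = \left(-173 + \left(-6 - 32\right)^{2}\right) \left(-25\right) = \left(-173 + \left(-38\right)^{2}\right) \left(-25\right) = \left(-173 + 1444\right) \left(-25\right) = 1271 \left(-25\right) = -31775$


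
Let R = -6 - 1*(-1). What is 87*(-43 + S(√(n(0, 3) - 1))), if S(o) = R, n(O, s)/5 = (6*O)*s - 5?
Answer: -4176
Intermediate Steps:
n(O, s) = -25 + 30*O*s (n(O, s) = 5*((6*O)*s - 5) = 5*(6*O*s - 5) = 5*(-5 + 6*O*s) = -25 + 30*O*s)
R = -5 (R = -6 + 1 = -5)
S(o) = -5
87*(-43 + S(√(n(0, 3) - 1))) = 87*(-43 - 5) = 87*(-48) = -4176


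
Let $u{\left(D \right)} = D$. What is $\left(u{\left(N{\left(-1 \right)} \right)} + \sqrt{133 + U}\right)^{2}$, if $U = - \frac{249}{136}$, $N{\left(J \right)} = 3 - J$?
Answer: $\frac{\left(272 + \sqrt{606526}\right)^{2}}{4624} \approx 238.79$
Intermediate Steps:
$U = - \frac{249}{136}$ ($U = \left(-249\right) \frac{1}{136} = - \frac{249}{136} \approx -1.8309$)
$\left(u{\left(N{\left(-1 \right)} \right)} + \sqrt{133 + U}\right)^{2} = \left(\left(3 - -1\right) + \sqrt{133 - \frac{249}{136}}\right)^{2} = \left(\left(3 + 1\right) + \sqrt{\frac{17839}{136}}\right)^{2} = \left(4 + \frac{\sqrt{606526}}{68}\right)^{2}$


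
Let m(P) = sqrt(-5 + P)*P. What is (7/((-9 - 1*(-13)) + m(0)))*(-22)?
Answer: -77/2 ≈ -38.500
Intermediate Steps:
m(P) = P*sqrt(-5 + P)
(7/((-9 - 1*(-13)) + m(0)))*(-22) = (7/((-9 - 1*(-13)) + 0*sqrt(-5 + 0)))*(-22) = (7/((-9 + 13) + 0*sqrt(-5)))*(-22) = (7/(4 + 0*(I*sqrt(5))))*(-22) = (7/(4 + 0))*(-22) = (7/4)*(-22) = -77/2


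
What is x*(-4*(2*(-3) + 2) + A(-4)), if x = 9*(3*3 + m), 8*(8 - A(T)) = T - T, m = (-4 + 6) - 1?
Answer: 2160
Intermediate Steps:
m = 1 (m = 2 - 1 = 1)
A(T) = 8 (A(T) = 8 - (T - T)/8 = 8 - ⅛*0 = 8 + 0 = 8)
x = 90 (x = 9*(3*3 + 1) = 9*(9 + 1) = 9*10 = 90)
x*(-4*(2*(-3) + 2) + A(-4)) = 90*(-4*(2*(-3) + 2) + 8) = 90*(-4*(-6 + 2) + 8) = 90*(-4*(-4) + 8) = 90*(16 + 8) = 90*24 = 2160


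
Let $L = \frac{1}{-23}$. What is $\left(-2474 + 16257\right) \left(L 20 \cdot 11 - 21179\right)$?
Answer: $- \frac{6716965871}{23} \approx -2.9204 \cdot 10^{8}$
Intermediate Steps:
$L = - \frac{1}{23} \approx -0.043478$
$\left(-2474 + 16257\right) \left(L 20 \cdot 11 - 21179\right) = \left(-2474 + 16257\right) \left(\left(- \frac{1}{23}\right) 20 \cdot 11 - 21179\right) = 13783 \left(\left(- \frac{20}{23}\right) 11 - 21179\right) = 13783 \left(- \frac{220}{23} - 21179\right) = 13783 \left(- \frac{487337}{23}\right) = - \frac{6716965871}{23}$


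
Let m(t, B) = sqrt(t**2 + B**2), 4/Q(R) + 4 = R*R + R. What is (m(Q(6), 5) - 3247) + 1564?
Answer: -1683 + sqrt(9029)/19 ≈ -1678.0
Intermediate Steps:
Q(R) = 4/(-4 + R + R**2) (Q(R) = 4/(-4 + (R*R + R)) = 4/(-4 + (R**2 + R)) = 4/(-4 + (R + R**2)) = 4/(-4 + R + R**2))
m(t, B) = sqrt(B**2 + t**2)
(m(Q(6), 5) - 3247) + 1564 = (sqrt(5**2 + (4/(-4 + 6 + 6**2))**2) - 3247) + 1564 = (sqrt(25 + (4/(-4 + 6 + 36))**2) - 3247) + 1564 = (sqrt(25 + (4/38)**2) - 3247) + 1564 = (sqrt(25 + (4*(1/38))**2) - 3247) + 1564 = (sqrt(25 + (2/19)**2) - 3247) + 1564 = (sqrt(25 + 4/361) - 3247) + 1564 = (sqrt(9029/361) - 3247) + 1564 = (sqrt(9029)/19 - 3247) + 1564 = (-3247 + sqrt(9029)/19) + 1564 = -1683 + sqrt(9029)/19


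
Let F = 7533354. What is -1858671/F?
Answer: -619557/2511118 ≈ -0.24673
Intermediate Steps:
-1858671/F = -1858671/7533354 = -1858671*1/7533354 = -619557/2511118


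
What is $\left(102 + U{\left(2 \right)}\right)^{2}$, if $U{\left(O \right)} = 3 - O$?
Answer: $10609$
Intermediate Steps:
$\left(102 + U{\left(2 \right)}\right)^{2} = \left(102 + \left(3 - 2\right)\right)^{2} = \left(102 + 1\right)^{2} = 103^{2} = 10609$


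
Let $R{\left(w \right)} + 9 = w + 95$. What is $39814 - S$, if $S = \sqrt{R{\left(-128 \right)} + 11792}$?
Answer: $39814 - 5 \sqrt{470} \approx 39706.0$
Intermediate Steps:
$R{\left(w \right)} = 86 + w$ ($R{\left(w \right)} = -9 + \left(w + 95\right) = -9 + \left(95 + w\right) = 86 + w$)
$S = 5 \sqrt{470}$ ($S = \sqrt{\left(86 - 128\right) + 11792} = \sqrt{-42 + 11792} = \sqrt{11750} = 5 \sqrt{470} \approx 108.4$)
$39814 - S = 39814 - 5 \sqrt{470}$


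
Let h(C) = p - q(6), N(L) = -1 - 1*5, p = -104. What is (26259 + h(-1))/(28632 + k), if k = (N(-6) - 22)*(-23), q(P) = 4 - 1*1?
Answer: 6538/7319 ≈ 0.89329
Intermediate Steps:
N(L) = -6 (N(L) = -1 - 5 = -6)
q(P) = 3 (q(P) = 4 - 1 = 3)
h(C) = -107 (h(C) = -104 - 1*3 = -104 - 3 = -107)
k = 644 (k = (-6 - 22)*(-23) = -28*(-23) = 644)
(26259 + h(-1))/(28632 + k) = (26259 - 107)/(28632 + 644) = 26152/29276 = 26152*(1/29276) = 6538/7319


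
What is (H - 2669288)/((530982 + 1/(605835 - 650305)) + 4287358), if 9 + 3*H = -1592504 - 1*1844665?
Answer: -169653672580/214271579799 ≈ -0.79177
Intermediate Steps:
H = -1145726 (H = -3 + (-1592504 - 1*1844665)/3 = -3 + (-1592504 - 1844665)/3 = -3 + (⅓)*(-3437169) = -3 - 1145723 = -1145726)
(H - 2669288)/((530982 + 1/(605835 - 650305)) + 4287358) = (-1145726 - 2669288)/((530982 + 1/(605835 - 650305)) + 4287358) = -3815014/((530982 + 1/(-44470)) + 4287358) = -3815014/((530982 - 1/44470) + 4287358) = -3815014/(23612769539/44470 + 4287358) = -3815014/214271579799/44470 = -3815014*44470/214271579799 = -169653672580/214271579799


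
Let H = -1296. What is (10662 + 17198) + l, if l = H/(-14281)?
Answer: 397869956/14281 ≈ 27860.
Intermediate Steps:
l = 1296/14281 (l = -1296/(-14281) = -1296*(-1/14281) = 1296/14281 ≈ 0.090750)
(10662 + 17198) + l = (10662 + 17198) + 1296/14281 = 27860 + 1296/14281 = 397869956/14281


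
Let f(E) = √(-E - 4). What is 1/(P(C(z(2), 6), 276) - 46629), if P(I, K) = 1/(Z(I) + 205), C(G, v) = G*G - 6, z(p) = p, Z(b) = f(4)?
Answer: (-2*√2 + 205*I)/(2*(-4779472*I + 46629*√2)) ≈ -2.1446e-5 + 3.0975e-14*I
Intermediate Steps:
f(E) = √(-4 - E)
Z(b) = 2*I*√2 (Z(b) = √(-4 - 1*4) = √(-4 - 4) = √(-8) = 2*I*√2)
C(G, v) = -6 + G² (C(G, v) = G² - 6 = -6 + G²)
P(I, K) = 1/(205 + 2*I*√2) (P(I, K) = 1/(2*I*√2 + 205) = 1/(205 + 2*I*√2))
1/(P(C(z(2), 6), 276) - 46629) = 1/((205/42033 - 2*I*√2/42033) - 46629) = 1/(-1959956552/42033 - 2*I*√2/42033)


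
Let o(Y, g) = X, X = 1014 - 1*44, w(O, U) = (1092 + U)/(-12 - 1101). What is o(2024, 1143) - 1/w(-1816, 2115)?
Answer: 1037301/1069 ≈ 970.35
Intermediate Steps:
w(O, U) = -52/53 - U/1113 (w(O, U) = (1092 + U)/(-1113) = (1092 + U)*(-1/1113) = -52/53 - U/1113)
X = 970 (X = 1014 - 44 = 970)
o(Y, g) = 970
o(2024, 1143) - 1/w(-1816, 2115) = 970 - 1/(-52/53 - 1/1113*2115) = 970 - 1/(-52/53 - 705/371) = 970 - 1/(-1069/371) = 970 - 1*(-371/1069) = 970 + 371/1069 = 1037301/1069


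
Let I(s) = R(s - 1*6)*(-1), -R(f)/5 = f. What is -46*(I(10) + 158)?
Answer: -8188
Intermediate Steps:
R(f) = -5*f
I(s) = -30 + 5*s (I(s) = -5*(s - 1*6)*(-1) = -5*(s - 6)*(-1) = -5*(-6 + s)*(-1) = (30 - 5*s)*(-1) = -30 + 5*s)
-46*(I(10) + 158) = -46*((-30 + 5*10) + 158) = -46*((-30 + 50) + 158) = -46*(20 + 158) = -46*178 = -8188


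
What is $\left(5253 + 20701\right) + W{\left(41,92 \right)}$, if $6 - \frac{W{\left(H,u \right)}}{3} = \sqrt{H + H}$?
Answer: $25972 - 3 \sqrt{82} \approx 25945.0$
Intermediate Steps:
$W{\left(H,u \right)} = 18 - 3 \sqrt{2} \sqrt{H}$ ($W{\left(H,u \right)} = 18 - 3 \sqrt{H + H} = 18 - 3 \sqrt{2 H} = 18 - 3 \sqrt{2} \sqrt{H}$)
$\left(5253 + 20701\right) + W{\left(41,92 \right)} = \left(5253 + 20701\right) + \left(18 - 3 \sqrt{2} \sqrt{41}\right) = 25954 + \left(18 - 3 \sqrt{82}\right) = 25972 - 3 \sqrt{82}$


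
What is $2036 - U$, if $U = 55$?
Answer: $1981$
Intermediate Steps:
$2036 - U = 2036 - 55 = 1981$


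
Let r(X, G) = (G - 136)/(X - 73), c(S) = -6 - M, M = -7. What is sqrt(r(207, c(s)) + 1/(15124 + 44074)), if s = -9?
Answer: I*sqrt(3962099437567)/1983133 ≈ 1.0037*I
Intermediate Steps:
c(S) = 1 (c(S) = -6 - 1*(-7) = -6 + 7 = 1)
r(X, G) = (-136 + G)/(-73 + X)
sqrt(r(207, c(s)) + 1/(15124 + 44074)) = sqrt((-136 + 1)/(-73 + 207) + 1/(15124 + 44074)) = sqrt(-135/134 + 1/59198) = sqrt(-1997899/1983133) = I*sqrt(3962099437567)/1983133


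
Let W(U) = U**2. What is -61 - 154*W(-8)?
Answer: -9917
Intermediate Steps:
-61 - 154*W(-8) = -61 - 154*(-8)**2 = -61 - 154*64 = -61 - 9856 = -9917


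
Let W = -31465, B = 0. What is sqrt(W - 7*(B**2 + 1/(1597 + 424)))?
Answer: 2*I*sqrt(32129237553)/2021 ≈ 177.38*I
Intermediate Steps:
sqrt(W - 7*(B**2 + 1/(1597 + 424))) = sqrt(-31465 - 7*(0**2 + 1/(1597 + 424))) = sqrt(-31465 - 7*(0 + 1/2021)) = sqrt(-31465 - 7*1/2021) = sqrt(-31465 - 7/2021) = sqrt(-63590772/2021) = 2*I*sqrt(32129237553)/2021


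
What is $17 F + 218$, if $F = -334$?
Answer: $-5460$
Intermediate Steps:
$17 F + 218 = 17 \left(-334\right) + 218 = -5678 + 218 = -5460$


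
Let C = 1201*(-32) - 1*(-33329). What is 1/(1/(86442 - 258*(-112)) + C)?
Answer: -115338/588569813 ≈ -0.00019596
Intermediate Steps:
C = -5103 (C = -38432 + 33329 = -5103)
1/(1/(86442 - 258*(-112)) + C) = 1/(1/(86442 - 258*(-112)) - 5103) = 1/(1/(86442 + 28896) - 5103) = 1/(1/115338 - 5103) = 1/(-588569813/115338) = -115338/588569813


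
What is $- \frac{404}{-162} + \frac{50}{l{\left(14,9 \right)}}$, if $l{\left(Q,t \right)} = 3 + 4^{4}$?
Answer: $\frac{56368}{20979} \approx 2.6869$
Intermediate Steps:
$l{\left(Q,t \right)} = 259$ ($l{\left(Q,t \right)} = 3 + 256 = 259$)
$- \frac{404}{-162} + \frac{50}{l{\left(14,9 \right)}} = - \frac{404}{-162} + \frac{50}{259} = \left(-404\right) \left(- \frac{1}{162}\right) + 50 \cdot \frac{1}{259} = \frac{202}{81} + \frac{50}{259} = \frac{56368}{20979}$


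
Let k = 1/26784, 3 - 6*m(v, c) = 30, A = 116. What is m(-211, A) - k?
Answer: -120529/26784 ≈ -4.5000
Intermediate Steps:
m(v, c) = -9/2 (m(v, c) = ½ - ⅙*30 = ½ - 5 = -9/2)
k = 1/26784 ≈ 3.7336e-5
m(-211, A) - k = -9/2 - 1*1/26784 = -9/2 - 1/26784 = -120529/26784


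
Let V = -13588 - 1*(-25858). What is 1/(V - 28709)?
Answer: -1/16439 ≈ -6.0831e-5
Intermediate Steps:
V = 12270 (V = -13588 + 25858 = 12270)
1/(V - 28709) = 1/(12270 - 28709) = 1/(-16439) = -1/16439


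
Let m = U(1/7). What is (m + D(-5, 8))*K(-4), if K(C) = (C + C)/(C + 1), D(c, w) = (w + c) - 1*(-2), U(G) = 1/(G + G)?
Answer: 68/3 ≈ 22.667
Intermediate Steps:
U(G) = 1/(2*G)
m = 7/2 (m = 1/(2*(1/7)) = 1/(2*(⅐)) = (½)*7 = 7/2 ≈ 3.5000)
D(c, w) = 2 + c + w (D(c, w) = (c + w) + 2 = 2 + c + w)
K(C) = 2*C/(1 + C) (K(C) = (2*C)/(1 + C) = 2*C/(1 + C))
(m + D(-5, 8))*K(-4) = (7/2 + (2 - 5 + 8))*(2*(-4)/(1 - 4)) = (7/2 + 5)*(2*(-4)/(-3)) = 17*(2*(-4)*(-⅓))/2 = (17/2)*(8/3) = 68/3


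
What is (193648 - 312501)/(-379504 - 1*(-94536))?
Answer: 118853/284968 ≈ 0.41707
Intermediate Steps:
(193648 - 312501)/(-379504 - 1*(-94536)) = -118853/(-379504 + 94536) = -118853/(-284968) = -118853*(-1/284968) = 118853/284968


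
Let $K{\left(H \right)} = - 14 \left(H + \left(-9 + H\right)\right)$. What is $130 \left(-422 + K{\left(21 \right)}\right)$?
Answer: $-114920$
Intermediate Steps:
$K{\left(H \right)} = 126 - 28 H$ ($K{\left(H \right)} = - 14 \left(-9 + 2 H\right) = 126 - 28 H$)
$130 \left(-422 + K{\left(21 \right)}\right) = 130 \left(-422 + \left(126 - 588\right)\right) = 130 \left(-422 - 462\right) = 130 \left(-884\right) = -114920$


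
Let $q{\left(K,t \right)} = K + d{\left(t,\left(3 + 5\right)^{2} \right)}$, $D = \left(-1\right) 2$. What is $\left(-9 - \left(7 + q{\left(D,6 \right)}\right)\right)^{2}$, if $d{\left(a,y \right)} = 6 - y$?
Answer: $1936$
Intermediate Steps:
$D = -2$
$q{\left(K,t \right)} = -58 + K$ ($q{\left(K,t \right)} = K + \left(6 - \left(3 + 5\right)^{2}\right) = K + \left(6 - 8^{2}\right) = K + \left(6 - 64\right) = K - 58 = -58 + K$)
$\left(-9 - \left(7 + q{\left(D,6 \right)}\right)\right)^{2} = \left(-9 - -53\right)^{2} = \left(-9 + \left(-7 + 60\right)\right)^{2} = \left(-9 + 53\right)^{2} = 44^{2} = 1936$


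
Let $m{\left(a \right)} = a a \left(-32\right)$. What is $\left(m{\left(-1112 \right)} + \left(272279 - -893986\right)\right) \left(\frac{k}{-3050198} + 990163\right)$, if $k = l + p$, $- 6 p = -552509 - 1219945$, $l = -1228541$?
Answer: $- \frac{57992473634878990529}{1525099} \approx -3.8025 \cdot 10^{13}$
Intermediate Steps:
$m{\left(a \right)} = - 32 a^{2}$ ($m{\left(a \right)} = a^{2} \left(-32\right) = - 32 a^{2}$)
$p = 295409$ ($p = - \frac{-552509 - 1219945}{6} = \left(- \frac{1}{6}\right) \left(-1772454\right) = 295409$)
$k = -933132$ ($k = -1228541 + 295409 = -933132$)
$\left(m{\left(-1112 \right)} + \left(272279 - -893986\right)\right) \left(\frac{k}{-3050198} + 990163\right) = \left(- 32 \left(-1112\right)^{2} + \left(272279 - -893986\right)\right) \left(- \frac{933132}{-3050198} + 990163\right) = \left(\left(-32\right) 1236544 + \left(272279 + 893986\right)\right) \left(\left(-933132\right) \left(- \frac{1}{3050198}\right) + 990163\right) = \left(-39569408 + 1166265\right) \left(\frac{466566}{1525099} + 990163\right) = \left(-38403143\right) \frac{1510097067703}{1525099} = - \frac{57992473634878990529}{1525099}$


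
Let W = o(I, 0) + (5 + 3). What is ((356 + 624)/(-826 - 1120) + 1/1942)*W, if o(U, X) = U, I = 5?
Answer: -1765413/269938 ≈ -6.5401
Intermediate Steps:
W = 13 (W = 5 + (5 + 3) = 5 + 8 = 13)
((356 + 624)/(-826 - 1120) + 1/1942)*W = ((356 + 624)/(-826 - 1120) + 1/1942)*13 = (980/(-1946) + 1/1942)*13 = (980*(-1/1946) + 1/1942)*13 = (-70/139 + 1/1942)*13 = -135801/269938*13 = -1765413/269938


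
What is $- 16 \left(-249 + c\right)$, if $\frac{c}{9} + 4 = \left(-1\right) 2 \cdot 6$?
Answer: $6288$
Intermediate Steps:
$c = -144$ ($c = -36 + 9 \left(-1\right) 2 \cdot 6 = -36 + 9 \left(\left(-2\right) 6\right) = -36 + 9 \left(-12\right) = -36 - 108 = -144$)
$- 16 \left(-249 + c\right) = - 16 \left(-249 - 144\right) = \left(-16\right) \left(-393\right) = 6288$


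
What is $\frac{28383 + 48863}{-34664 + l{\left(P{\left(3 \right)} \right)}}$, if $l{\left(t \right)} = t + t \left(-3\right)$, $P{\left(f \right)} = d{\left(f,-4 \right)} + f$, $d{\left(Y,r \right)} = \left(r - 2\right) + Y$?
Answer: $- \frac{38623}{17332} \approx -2.2284$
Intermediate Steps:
$d{\left(Y,r \right)} = -2 + Y + r$ ($d{\left(Y,r \right)} = \left(-2 + r\right) + Y = -2 + Y + r$)
$P{\left(f \right)} = -6 + 2 f$ ($P{\left(f \right)} = \left(-2 + f - 4\right) + f = \left(-6 + f\right) + f = -6 + 2 f$)
$l{\left(t \right)} = - 2 t$ ($l{\left(t \right)} = t - 3 t = - 2 t$)
$\frac{28383 + 48863}{-34664 + l{\left(P{\left(3 \right)} \right)}} = \frac{28383 + 48863}{-34664 - 2 \left(-6 + 2 \cdot 3\right)} = \frac{77246}{-34664 - 2 \left(-6 + 6\right)} = \frac{77246}{-34664 - 0} = \frac{77246}{-34664 + 0} = \frac{77246}{-34664} = 77246 \left(- \frac{1}{34664}\right) = - \frac{38623}{17332}$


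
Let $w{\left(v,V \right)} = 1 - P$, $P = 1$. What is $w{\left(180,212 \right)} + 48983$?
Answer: $48983$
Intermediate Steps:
$w{\left(v,V \right)} = 0$ ($w{\left(v,V \right)} = 1 - 1 = 0$)
$w{\left(180,212 \right)} + 48983 = 0 + 48983 = 48983$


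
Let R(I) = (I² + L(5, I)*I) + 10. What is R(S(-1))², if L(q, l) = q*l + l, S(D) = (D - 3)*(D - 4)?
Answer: 7896100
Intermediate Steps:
S(D) = (-4 + D)*(-3 + D) (S(D) = (-3 + D)*(-4 + D) = (-4 + D)*(-3 + D))
L(q, l) = l + l*q (L(q, l) = l*q + l = l + l*q)
R(I) = 10 + 7*I² (R(I) = (I² + (I*(1 + 5))*I) + 10 = (I² + (I*6)*I) + 10 = (I² + (6*I)*I) + 10 = (I² + 6*I²) + 10 = 7*I² + 10 = 10 + 7*I²)
R(S(-1))² = (10 + 7*(12 + (-1)² - 7*(-1))²)² = (10 + 7*(12 + 1 + 7)²)² = (10 + 7*20²)² = (10 + 7*400)² = (10 + 2800)² = 2810² = 7896100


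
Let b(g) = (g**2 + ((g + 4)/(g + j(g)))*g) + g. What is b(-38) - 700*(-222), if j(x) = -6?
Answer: 1724543/11 ≈ 1.5678e+5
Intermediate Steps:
b(g) = g + g**2 + g*(4 + g)/(-6 + g) (b(g) = (g**2 + ((g + 4)/(g - 6))*g) + g = (g**2 + ((4 + g)/(-6 + g))*g) + g = (g**2 + g*(4 + g)/(-6 + g)) + g = g + g**2 + g*(4 + g)/(-6 + g))
b(-38) - 700*(-222) = -38*(-2 + (-38)**2 - 4*(-38))/(-6 - 38) - 700*(-222) = -38*(-2 + 1444 + 152)/(-44) + 155400 = -38*(-1/44)*1594 + 155400 = 15143/11 + 155400 = 1724543/11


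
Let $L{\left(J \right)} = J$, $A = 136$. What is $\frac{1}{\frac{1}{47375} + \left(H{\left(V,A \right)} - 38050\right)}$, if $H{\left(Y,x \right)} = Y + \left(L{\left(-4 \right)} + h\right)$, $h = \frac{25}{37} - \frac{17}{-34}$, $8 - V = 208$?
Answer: $- \frac{3505750}{134104838801} \approx -2.6142 \cdot 10^{-5}$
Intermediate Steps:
$V = -200$ ($V = 8 - 208 = -200$)
$h = \frac{87}{74}$ ($h = 25 \cdot \frac{1}{37} - - \frac{1}{2} = \frac{25}{37} + \frac{1}{2} = \frac{87}{74} \approx 1.1757$)
$H{\left(Y,x \right)} = - \frac{209}{74} + Y$ ($H{\left(Y,x \right)} = Y + \left(-4 + \frac{87}{74}\right) = Y - \frac{209}{74} = - \frac{209}{74} + Y$)
$\frac{1}{\frac{1}{47375} + \left(H{\left(V,A \right)} - 38050\right)} = \frac{1}{\frac{1}{47375} - \frac{2830709}{74}} = \frac{1}{- \frac{134104838801}{3505750}} = - \frac{3505750}{134104838801}$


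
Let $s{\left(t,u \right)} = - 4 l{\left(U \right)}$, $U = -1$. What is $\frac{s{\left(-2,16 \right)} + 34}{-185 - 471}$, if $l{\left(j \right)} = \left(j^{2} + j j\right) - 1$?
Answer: $- \frac{15}{328} \approx -0.045732$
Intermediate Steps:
$l{\left(j \right)} = -1 + 2 j^{2}$ ($l{\left(j \right)} = \left(j^{2} + j^{2}\right) - 1 = 2 j^{2} - 1 = -1 + 2 j^{2}$)
$s{\left(t,u \right)} = -4$ ($s{\left(t,u \right)} = - 4 \left(-1 + 2 \left(-1\right)^{2}\right) = - 4 \left(-1 + 2 \cdot 1\right) = - 4 \left(-1 + 2\right) = \left(-4\right) 1 = -4$)
$\frac{s{\left(-2,16 \right)} + 34}{-185 - 471} = \frac{-4 + 34}{-185 - 471} = \frac{30}{-656} = 30 \left(- \frac{1}{656}\right) = - \frac{15}{328}$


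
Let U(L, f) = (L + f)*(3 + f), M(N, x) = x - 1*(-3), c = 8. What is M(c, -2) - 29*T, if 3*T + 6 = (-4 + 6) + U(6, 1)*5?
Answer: -3941/3 ≈ -1313.7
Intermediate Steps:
M(N, x) = 3 + x (M(N, x) = x + 3 = 3 + x)
U(L, f) = (3 + f)*(L + f)
T = 136/3 (T = -2 + ((-4 + 6) + (1² + 3*6 + 3*1 + 6*1)*5)/3 = -2 + (2 + (1 + 18 + 3 + 6)*5)/3 = -2 + (2 + 28*5)/3 = -2 + (2 + 140)/3 = -2 + (⅓)*142 = -2 + 142/3 = 136/3 ≈ 45.333)
M(c, -2) - 29*T = (3 - 2) - 29*136/3 = 1 - 3944/3 = -3941/3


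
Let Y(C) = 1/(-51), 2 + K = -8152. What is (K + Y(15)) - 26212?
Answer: -1752667/51 ≈ -34366.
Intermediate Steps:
K = -8154 (K = -2 - 8152 = -8154)
Y(C) = -1/51
(K + Y(15)) - 26212 = (-8154 - 1/51) - 26212 = -415855/51 - 26212 = -1752667/51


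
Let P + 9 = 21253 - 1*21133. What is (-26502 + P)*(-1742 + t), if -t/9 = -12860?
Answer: -3008521218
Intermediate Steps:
t = 115740 (t = -9*(-12860) = 115740)
P = 111 (P = -9 + (21253 - 1*21133) = -9 + (21253 - 21133) = -9 + 120 = 111)
(-26502 + P)*(-1742 + t) = (-26502 + 111)*(-1742 + 115740) = -26391*113998 = -3008521218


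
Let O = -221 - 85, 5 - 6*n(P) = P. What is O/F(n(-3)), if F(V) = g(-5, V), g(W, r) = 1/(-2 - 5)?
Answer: 2142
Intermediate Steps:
n(P) = 5/6 - P/6
O = -306
g(W, r) = -1/7 (g(W, r) = 1/(-7) = -1/7)
F(V) = -1/7
O/F(n(-3)) = -306/(-1/7) = -306*(-7) = 2142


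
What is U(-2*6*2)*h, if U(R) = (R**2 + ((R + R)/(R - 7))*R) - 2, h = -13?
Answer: -216346/31 ≈ -6978.9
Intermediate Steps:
U(R) = -2 + R**2 + 2*R**2/(-7 + R) (U(R) = (R**2 + ((2*R)/(-7 + R))*R) - 2 = (R**2 + (2*R/(-7 + R))*R) - 2 = (R**2 + 2*R**2/(-7 + R)) - 2 = -2 + R**2 + 2*R**2/(-7 + R))
U(-2*6*2)*h = ((14 + (-2*6*2)**3 - 5*(-2*6*2)**2 - 2*(-2*6)*2)/(-7 - 2*6*2))*(-13) = ((14 + (-12*2)**3 - 5*(-12*2)**2 - (-24)*2)/(-7 - 12*2))*(-13) = ((14 + (-24)**3 - 5*(-24)**2 - 2*(-24))/(-7 - 24))*(-13) = ((14 - 13824 - 5*576 + 48)/(-31))*(-13) = -(14 - 13824 - 2880 + 48)/31*(-13) = -1/31*(-16642)*(-13) = (16642/31)*(-13) = -216346/31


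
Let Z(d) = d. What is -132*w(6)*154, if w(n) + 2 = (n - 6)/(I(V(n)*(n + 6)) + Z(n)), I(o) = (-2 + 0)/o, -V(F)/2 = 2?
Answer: 40656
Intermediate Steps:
V(F) = -4 (V(F) = -2*2 = -4)
I(o) = -2/o
w(n) = -2 + (-6 + n)/(n - 2/(-24 - 4*n)) (w(n) = -2 + (n - 6)/(-2*(-1/(4*(n + 6))) + n) = -2 + (-6 + n)/(-2*(-1/(4*(6 + n))) + n) = -2 + (-6 + n)/(-2/(-24 - 4*n) + n) = -2 + (-6 + n)/(n - 2/(-24 - 4*n)))
-132*w(6)*154 = -264*(1 + (6 + 6)²)/(-1 + 2*6*(-6 - 1*6))*154 = -264*(1 + 12²)/(-1 + 2*6*(-6 - 6))*154 = -264*(1 + 144)/(-1 + 2*6*(-12))*154 = -264*145/(-1 - 144)*154 = -264*145/(-145)*154 = -264*(-1)*145/145*154 = -132*(-2)*154 = 264*154 = 40656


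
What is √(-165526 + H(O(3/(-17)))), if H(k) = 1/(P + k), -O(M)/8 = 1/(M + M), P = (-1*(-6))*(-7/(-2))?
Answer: I*√2840591293/131 ≈ 406.85*I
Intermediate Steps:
P = 21 (P = 6*(-7*(-½)) = 6*(7/2) = 21)
O(M) = -4/M (O(M) = -8/(M + M) = -8*1/(2*M) = -4/M)
H(k) = 1/(21 + k)
√(-165526 + H(O(3/(-17)))) = √(-165526 + 1/(21 - 4/(3/(-17)))) = √(-165526 + 1/(21 - 4/(3*(-1/17)))) = √(-165526 + 1/(21 - 4/(-3/17))) = √(-165526 + 1/(21 - 4*(-17/3))) = √(-165526 + 1/(21 + 68/3)) = √(-165526 + 1/(131/3)) = √(-165526 + 3/131) = √(-21683903/131) = I*√2840591293/131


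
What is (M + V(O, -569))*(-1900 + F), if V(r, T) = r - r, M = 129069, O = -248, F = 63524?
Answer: 7953748056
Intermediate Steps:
V(r, T) = 0
(M + V(O, -569))*(-1900 + F) = (129069 + 0)*(-1900 + 63524) = 129069*61624 = 7953748056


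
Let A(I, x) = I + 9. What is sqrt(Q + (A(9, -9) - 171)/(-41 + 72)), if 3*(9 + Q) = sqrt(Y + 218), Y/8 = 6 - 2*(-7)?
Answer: sqrt(-13392 + 961*sqrt(42))/31 ≈ 2.7303*I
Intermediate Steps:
A(I, x) = 9 + I
Y = 160 (Y = 8*(6 - 2*(-7)) = 8*(6 + 14) = 8*20 = 160)
Q = -9 + sqrt(42) (Q = -9 + sqrt(160 + 218)/3 = -9 + sqrt(378)/3 = -9 + (3*sqrt(42))/3 = -9 + sqrt(42) ≈ -2.5193)
sqrt(Q + (A(9, -9) - 171)/(-41 + 72)) = sqrt((-9 + sqrt(42)) + ((9 + 9) - 171)/(-41 + 72)) = sqrt((-9 + sqrt(42)) + (18 - 171)/31) = sqrt((-9 + sqrt(42)) - 153*1/31) = sqrt((-9 + sqrt(42)) - 153/31) = sqrt(-432/31 + sqrt(42))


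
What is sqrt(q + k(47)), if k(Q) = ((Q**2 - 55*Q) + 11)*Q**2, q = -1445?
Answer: I*sqrt(807730) ≈ 898.74*I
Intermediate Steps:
k(Q) = Q**2*(11 + Q**2 - 55*Q) (k(Q) = (11 + Q**2 - 55*Q)*Q**2 = Q**2*(11 + Q**2 - 55*Q))
sqrt(q + k(47)) = sqrt(-1445 + 47**2*(11 + 47**2 - 55*47)) = sqrt(-1445 + 2209*(11 + 2209 - 2585)) = sqrt(-1445 + 2209*(-365)) = sqrt(-1445 - 806285) = sqrt(-807730) = I*sqrt(807730)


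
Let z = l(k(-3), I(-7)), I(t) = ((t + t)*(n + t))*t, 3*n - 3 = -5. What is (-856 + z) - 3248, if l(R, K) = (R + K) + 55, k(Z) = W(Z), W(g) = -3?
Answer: -14410/3 ≈ -4803.3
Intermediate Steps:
k(Z) = -3
n = -2/3 (n = 1 + (1/3)*(-5) = 1 - 5/3 = -2/3 ≈ -0.66667)
I(t) = 2*t**2*(-2/3 + t) (I(t) = ((t + t)*(-2/3 + t))*t = ((2*t)*(-2/3 + t))*t = (2*t*(-2/3 + t))*t = 2*t**2*(-2/3 + t))
l(R, K) = 55 + K + R (l(R, K) = (K + R) + 55 = 55 + K + R)
z = -2098/3 (z = 55 + (-7)**2*(-4/3 + 2*(-7)) - 3 = 55 + 49*(-4/3 - 14) - 3 = 55 + 49*(-46/3) - 3 = 55 - 2254/3 - 3 = -2098/3 ≈ -699.33)
(-856 + z) - 3248 = (-856 - 2098/3) - 3248 = -4666/3 - 3248 = -14410/3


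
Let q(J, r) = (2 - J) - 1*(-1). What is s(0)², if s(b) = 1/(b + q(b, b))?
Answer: ⅑ ≈ 0.11111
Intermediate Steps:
q(J, r) = 3 - J (q(J, r) = (2 - J) + 1 = 3 - J)
s(b) = ⅓ (s(b) = 1/(b + (3 - b)) = 1/3 = ⅓)
s(0)² = (⅓)² = ⅑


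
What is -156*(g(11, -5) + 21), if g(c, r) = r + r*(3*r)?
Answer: -14196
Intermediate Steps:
g(c, r) = r + 3*r**2
-156*(g(11, -5) + 21) = -156*(-5*(1 + 3*(-5)) + 21) = -156*(-5*(1 - 15) + 21) = -156*(-5*(-14) + 21) = -156*(70 + 21) = -156*91 = -14196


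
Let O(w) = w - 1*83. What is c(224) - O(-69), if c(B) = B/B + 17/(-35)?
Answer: 5338/35 ≈ 152.51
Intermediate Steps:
c(B) = 18/35 (c(B) = 1 + 17*(-1/35) = 1 - 17/35 = 18/35)
O(w) = -83 + w (O(w) = w - 83 = -83 + w)
c(224) - O(-69) = 18/35 - (-83 - 69) = 18/35 - 1*(-152) = 18/35 + 152 = 5338/35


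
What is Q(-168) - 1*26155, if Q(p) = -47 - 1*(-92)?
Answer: -26110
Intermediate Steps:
Q(p) = 45 (Q(p) = -47 + 92 = 45)
Q(-168) - 1*26155 = 45 - 1*26155 = 45 - 26155 = -26110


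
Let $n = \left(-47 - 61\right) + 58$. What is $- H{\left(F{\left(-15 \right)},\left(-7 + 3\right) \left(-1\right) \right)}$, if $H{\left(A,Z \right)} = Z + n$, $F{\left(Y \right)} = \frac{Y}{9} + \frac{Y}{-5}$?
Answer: $46$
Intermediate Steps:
$n = -50$ ($n = -108 + 58 = -50$)
$F{\left(Y \right)} = - \frac{4 Y}{45}$ ($F{\left(Y \right)} = Y \frac{1}{9} + Y \left(- \frac{1}{5}\right) = \frac{Y}{9} - \frac{Y}{5} = - \frac{4 Y}{45}$)
$H{\left(A,Z \right)} = -50 + Z$ ($H{\left(A,Z \right)} = Z - 50 = -50 + Z$)
$- H{\left(F{\left(-15 \right)},\left(-7 + 3\right) \left(-1\right) \right)} = - (-50 + \left(-7 + 3\right) \left(-1\right)) = - (-50 - -4) = - (-50 + 4) = \left(-1\right) \left(-46\right) = 46$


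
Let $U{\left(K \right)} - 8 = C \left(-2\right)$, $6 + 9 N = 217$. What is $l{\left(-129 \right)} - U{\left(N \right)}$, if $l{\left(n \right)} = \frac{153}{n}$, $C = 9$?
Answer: $\frac{379}{43} \approx 8.8139$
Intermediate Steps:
$N = \frac{211}{9}$ ($N = - \frac{2}{3} + \frac{1}{9} \cdot 217 = - \frac{2}{3} + \frac{217}{9} = \frac{211}{9} \approx 23.444$)
$U{\left(K \right)} = -10$ ($U{\left(K \right)} = 8 + 9 \left(-2\right) = 8 - 18 = -10$)
$l{\left(-129 \right)} - U{\left(N \right)} = \frac{153}{-129} - -10 = 153 \left(- \frac{1}{129}\right) + 10 = - \frac{51}{43} + 10 = \frac{379}{43}$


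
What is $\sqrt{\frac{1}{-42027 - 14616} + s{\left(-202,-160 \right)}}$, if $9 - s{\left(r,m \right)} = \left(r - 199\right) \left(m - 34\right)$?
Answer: $\frac{2 i \sqrt{62391921186777}}{56643} \approx 278.9 i$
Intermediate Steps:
$s{\left(r,m \right)} = 9 - \left(-199 + r\right) \left(-34 + m\right)$ ($s{\left(r,m \right)} = 9 - \left(r - 199\right) \left(m - 34\right) = 9 - \left(-199 + r\right) \left(-34 + m\right)$)
$\sqrt{\frac{1}{-42027 - 14616} + s{\left(-202,-160 \right)}} = \sqrt{\frac{1}{-42027 - 14616} + \left(-6757 + 34 \left(-202\right) + 199 \left(-160\right) - \left(-160\right) \left(-202\right)\right)} = \sqrt{\frac{1}{-56643} - 77785} = \sqrt{- \frac{1}{56643} - 77785} = \sqrt{- \frac{4405975756}{56643}} = \frac{2 i \sqrt{62391921186777}}{56643}$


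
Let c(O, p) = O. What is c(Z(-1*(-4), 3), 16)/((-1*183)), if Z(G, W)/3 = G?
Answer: -4/61 ≈ -0.065574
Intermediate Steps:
Z(G, W) = 3*G
c(Z(-1*(-4), 3), 16)/((-1*183)) = (3*(-1*(-4)))/((-1*183)) = (3*4)/(-183) = 12*(-1/183) = -4/61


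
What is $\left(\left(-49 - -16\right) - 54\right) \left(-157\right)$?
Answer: $13659$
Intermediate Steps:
$\left(\left(-49 - -16\right) - 54\right) \left(-157\right) = \left(\left(-49 + 16\right) - 54\right) \left(-157\right) = \left(-33 - 54\right) \left(-157\right) = \left(-87\right) \left(-157\right) = 13659$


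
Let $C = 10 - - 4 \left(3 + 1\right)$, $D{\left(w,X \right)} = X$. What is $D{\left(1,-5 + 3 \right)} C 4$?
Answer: $-208$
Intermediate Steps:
$C = 26$ ($C = 10 - \left(-4\right) 4 = 10 - -16 = 10 + 16 = 26$)
$D{\left(1,-5 + 3 \right)} C 4 = \left(-5 + 3\right) 26 \cdot 4 = \left(-2\right) 26 \cdot 4 = \left(-52\right) 4 = -208$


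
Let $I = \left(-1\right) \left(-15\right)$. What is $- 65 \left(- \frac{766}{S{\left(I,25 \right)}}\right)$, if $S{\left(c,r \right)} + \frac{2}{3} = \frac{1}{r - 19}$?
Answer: $-99580$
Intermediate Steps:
$I = 15$
$S{\left(c,r \right)} = - \frac{2}{3} + \frac{1}{-19 + r}$ ($S{\left(c,r \right)} = - \frac{2}{3} + \frac{1}{r - 19} = - \frac{2}{3} + \frac{1}{-19 + r}$)
$- 65 \left(- \frac{766}{S{\left(I,25 \right)}}\right) = - 65 \left(- \frac{766}{\frac{1}{3} \frac{1}{-19 + 25} \left(41 - 50\right)}\right) = - 65 \left(- \frac{766}{\frac{1}{3} \cdot \frac{1}{6} \left(41 - 50\right)}\right) = - 65 \left(- \frac{766}{\frac{1}{3} \cdot \frac{1}{6} \left(-9\right)}\right) = - 65 \left(- \frac{766}{- \frac{1}{2}}\right) = - 65 \left(\left(-766\right) \left(-2\right)\right) = \left(-65\right) 1532 = -99580$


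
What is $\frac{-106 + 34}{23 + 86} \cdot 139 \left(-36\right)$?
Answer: $\frac{360288}{109} \approx 3305.4$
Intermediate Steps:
$\frac{-106 + 34}{23 + 86} \cdot 139 \left(-36\right) = - \frac{72}{109} \cdot 139 \left(-36\right) = \left(-72\right) \frac{1}{109} \cdot 139 \left(-36\right) = \left(- \frac{72}{109}\right) 139 \left(-36\right) = \left(- \frac{10008}{109}\right) \left(-36\right) = \frac{360288}{109}$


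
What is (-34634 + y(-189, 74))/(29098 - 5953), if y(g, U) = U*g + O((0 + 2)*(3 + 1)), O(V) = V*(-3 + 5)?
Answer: -48604/23145 ≈ -2.1000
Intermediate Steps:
O(V) = 2*V (O(V) = V*2 = 2*V)
y(g, U) = 16 + U*g (y(g, U) = U*g + 2*((0 + 2)*(3 + 1)) = U*g + 2*(2*4) = U*g + 2*8 = U*g + 16 = 16 + U*g)
(-34634 + y(-189, 74))/(29098 - 5953) = (-34634 + (16 + 74*(-189)))/(29098 - 5953) = (-34634 + (16 - 13986))/23145 = (-34634 - 13970)*(1/23145) = -48604*1/23145 = -48604/23145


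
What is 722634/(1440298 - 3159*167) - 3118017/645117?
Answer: -793256982829/196275772055 ≈ -4.0415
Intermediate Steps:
722634/(1440298 - 3159*167) - 3118017/645117 = 722634/(1440298 - 1*527553) - 3118017*1/645117 = 722634/(1440298 - 527553) - 1039339/215039 = 722634/912745 - 1039339/215039 = -793256982829/196275772055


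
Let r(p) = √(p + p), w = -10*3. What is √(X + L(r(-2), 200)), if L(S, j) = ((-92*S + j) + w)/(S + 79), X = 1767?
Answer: √(68994616365 - 92900620*I)/6245 ≈ 42.061 - 0.028317*I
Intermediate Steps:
w = -30
r(p) = √2*√p (r(p) = √(2*p) = √2*√p)
L(S, j) = (-30 + j - 92*S)/(79 + S) (L(S, j) = ((-92*S + j) - 30)/(S + 79) = ((j - 92*S) - 30)/(79 + S) = (-30 + j - 92*S)/(79 + S))
√(X + L(r(-2), 200)) = √(1767 + (-30 + 200 - 92*√2*√(-2))/(79 + √2*√(-2))) = √(1767 + (-30 + 200 - 92*√2*I*√2)/(79 + √2*(I*√2))) = √(1767 + (-30 + 200 - 184*I)/(79 + 2*I)) = √(1767 + ((79 - 2*I)/6245)*(-30 + 200 - 184*I)) = √(1767 + ((79 - 2*I)/6245)*(170 - 184*I)) = √(1767 + (79 - 2*I)*(170 - 184*I)/6245)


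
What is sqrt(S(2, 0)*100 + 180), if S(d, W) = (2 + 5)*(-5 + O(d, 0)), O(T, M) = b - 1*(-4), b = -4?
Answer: 2*I*sqrt(830) ≈ 57.619*I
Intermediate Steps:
O(T, M) = 0 (O(T, M) = -4 - 1*(-4) = -4 + 4 = 0)
S(d, W) = -35 (S(d, W) = (2 + 5)*(-5 + 0) = 7*(-5) = -35)
sqrt(S(2, 0)*100 + 180) = sqrt(-35*100 + 180) = sqrt(-3500 + 180) = sqrt(-3320) = 2*I*sqrt(830)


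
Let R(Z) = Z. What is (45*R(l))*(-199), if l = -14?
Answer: 125370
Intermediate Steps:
(45*R(l))*(-199) = (45*(-14))*(-199) = -630*(-199) = 125370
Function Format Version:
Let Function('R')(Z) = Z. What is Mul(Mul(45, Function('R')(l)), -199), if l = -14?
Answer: 125370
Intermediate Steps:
Mul(Mul(45, Function('R')(l)), -199) = Mul(Mul(45, -14), -199) = Mul(-630, -199) = 125370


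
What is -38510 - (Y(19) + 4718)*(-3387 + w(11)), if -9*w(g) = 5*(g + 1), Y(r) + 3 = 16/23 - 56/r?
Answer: 20916987641/1311 ≈ 1.5955e+7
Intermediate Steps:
Y(r) = -53/23 - 56/r (Y(r) = -3 + (16/23 - 56/r) = -53/23 - 56/r)
w(g) = -5/9 - 5*g/9 (w(g) = -5*(g + 1)/9 = -5*(1 + g)/9 = -(5 + 5*g)/9 = -5/9 - 5*g/9)
-38510 - (Y(19) + 4718)*(-3387 + w(11)) = -38510 - ((-53/23 - 56/19) + 4718)*(-3387 + (-5/9 - 5/9*11)) = -38510 - ((-53/23 - 56*1/19) + 4718)*(-3387 + (-5/9 - 55/9)) = -38510 - ((-53/23 - 56/19) + 4718)*(-3387 - 20/3) = -38510 - (-2295/437 + 4718)*(-10181)/3 = -38510 - 2059471*(-10181)/(437*3) = -38510 - 1*(-20967474251/1311) = -38510 + 20967474251/1311 = 20916987641/1311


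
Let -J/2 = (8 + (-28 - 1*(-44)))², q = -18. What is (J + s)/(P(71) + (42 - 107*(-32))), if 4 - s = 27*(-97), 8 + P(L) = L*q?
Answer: 1471/2180 ≈ 0.67477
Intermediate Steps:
P(L) = -8 - 18*L (P(L) = -8 + L*(-18) = -8 - 18*L)
J = -1152 (J = -2*(8 + (-28 - 1*(-44)))² = -2*(8 + (-28 + 44))² = -2*(8 + 16)² = -2*24² = -2*576 = -1152)
s = 2623 (s = 4 - 27*(-97) = 4 - 1*(-2619) = 4 + 2619 = 2623)
(J + s)/(P(71) + (42 - 107*(-32))) = (-1152 + 2623)/((-8 - 18*71) + (42 - 107*(-32))) = 1471/((-8 - 1278) + (42 + 3424)) = 1471/(-1286 + 3466) = 1471/2180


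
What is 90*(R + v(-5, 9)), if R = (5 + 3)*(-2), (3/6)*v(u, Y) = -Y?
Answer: -3060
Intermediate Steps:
v(u, Y) = -2*Y (v(u, Y) = 2*(-Y) = -2*Y)
R = -16 (R = 8*(-2) = -16)
90*(R + v(-5, 9)) = 90*(-16 - 2*9) = 90*(-16 - 18) = 90*(-34) = -3060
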